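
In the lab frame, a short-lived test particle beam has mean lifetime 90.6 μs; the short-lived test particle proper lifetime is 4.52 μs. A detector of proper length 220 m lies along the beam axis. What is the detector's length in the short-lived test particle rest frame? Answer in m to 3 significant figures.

Time dilation ⇒ γ = Δt/τ₀ = 90.6/4.52 = 20.044
Length contraction: L = L₀/γ = 220/20.044 = 11.0 m

L ≈ 11.0 m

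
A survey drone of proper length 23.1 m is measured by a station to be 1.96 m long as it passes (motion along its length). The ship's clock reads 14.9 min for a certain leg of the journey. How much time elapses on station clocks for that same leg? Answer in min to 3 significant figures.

Δt ≈ 176 min

Length contraction ⇒ γ = L₀/L = 23.1/1.96 = 11.786
Time dilation: Δt = γτ₀ = 11.786 × 14.9 min = 176 min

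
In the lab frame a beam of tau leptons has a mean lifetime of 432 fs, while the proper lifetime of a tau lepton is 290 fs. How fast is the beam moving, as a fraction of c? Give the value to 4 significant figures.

γ = Δt/τ₀ = 432/290 = 1.48966
β = √(1 − 1/γ²) = √(1 − 1/1.48966²) = 0.7412

β ≈ 0.7412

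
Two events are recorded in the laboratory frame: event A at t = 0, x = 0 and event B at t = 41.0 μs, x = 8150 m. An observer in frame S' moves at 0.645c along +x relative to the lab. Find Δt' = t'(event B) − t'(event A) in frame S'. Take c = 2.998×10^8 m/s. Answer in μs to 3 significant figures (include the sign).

γ = 1/√(1 − 0.645²) = 1.3086
Δt' = γ(Δt − vΔx/c²) = 1.3086 × (41.0 μs − 0.645×8150 m / (2.998×10^8 m/s))
= 1.3086 × (23.466 μs) = 30.7 μs

Δt' ≈ 30.7 μs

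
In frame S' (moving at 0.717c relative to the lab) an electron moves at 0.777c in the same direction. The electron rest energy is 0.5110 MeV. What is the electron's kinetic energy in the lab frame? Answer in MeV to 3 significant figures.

u_lab = (0.777 + 0.717)/(1 + 0.777×0.717) = 0.959470
γ = 1/√(1 − 0.959470²) = 3.5485
K = (γ − 1)m₀c² = (3.5485 − 1) × 0.5110 = 2.5485 × 0.5110 = 1.30 MeV

K ≈ 1.30 MeV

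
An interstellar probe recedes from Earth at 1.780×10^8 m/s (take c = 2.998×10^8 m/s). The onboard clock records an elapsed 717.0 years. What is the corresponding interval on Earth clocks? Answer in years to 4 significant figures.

β = v/c = 1.780×10^8 / 2.998×10^8 = 0.593729
γ = 1/√(1 − 0.593729²) = 1.24275
Time dilation: Δt = γτ₀ = 1.24275 × 717.0 years = 891.1 years

Δt ≈ 891.1 years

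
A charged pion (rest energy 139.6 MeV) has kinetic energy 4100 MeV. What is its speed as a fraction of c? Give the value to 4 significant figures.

β ≈ 0.9995

γ = 1 + K/(m₀c²) = 1 + 4100/139.6 = 30.3696
β = √(1 − 1/γ²) = 0.9995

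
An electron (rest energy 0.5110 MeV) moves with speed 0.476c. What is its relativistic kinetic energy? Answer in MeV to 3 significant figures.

K ≈ 0.0700 MeV

γ = 1/√(1 − 0.476²) = 1.1371
K = (γ − 1)m₀c² = (1.1371 − 1) × 0.5110 MeV = 0.13708 × 0.5110 MeV = 0.0700 MeV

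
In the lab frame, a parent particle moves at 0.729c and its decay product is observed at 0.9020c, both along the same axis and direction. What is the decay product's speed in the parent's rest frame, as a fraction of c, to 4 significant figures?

Inverse velocity addition: u' = (u − v)/(1 − uv/c²)
= (0.9020 − 0.729)/(1 − 0.9020×0.729) = 0.1730/0.342442 = 0.5052

u' ≈ 0.5052c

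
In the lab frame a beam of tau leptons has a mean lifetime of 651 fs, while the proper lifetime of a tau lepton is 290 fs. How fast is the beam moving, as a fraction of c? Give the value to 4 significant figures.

β ≈ 0.8953

γ = Δt/τ₀ = 651/290 = 2.24483
β = √(1 − 1/γ²) = √(1 − 1/2.24483²) = 0.8953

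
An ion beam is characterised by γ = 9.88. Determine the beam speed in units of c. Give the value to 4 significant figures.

β ≈ 0.9949

β = √(1 − 1/γ²) = √(1 − 1/9.88²) = √(0.989756) = 0.9949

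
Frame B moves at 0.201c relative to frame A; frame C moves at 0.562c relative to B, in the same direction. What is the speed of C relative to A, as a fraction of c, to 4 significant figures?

Compose boost 2: (0.562 + 0.201)/(1 + 0.562×0.201) = 0.7630/1.11296 = 0.6856

u ≈ 0.6856c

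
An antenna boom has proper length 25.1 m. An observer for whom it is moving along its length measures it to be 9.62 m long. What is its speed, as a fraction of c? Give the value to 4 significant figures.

γ = L₀/L = 25.1/9.62 = 2.60915
β = √(1 − 1/γ²) = 0.9236

β ≈ 0.9236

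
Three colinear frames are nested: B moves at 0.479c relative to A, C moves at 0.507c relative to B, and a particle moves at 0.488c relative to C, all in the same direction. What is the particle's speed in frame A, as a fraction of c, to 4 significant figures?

Compose boost 2: (0.507 + 0.479)/(1 + 0.507×0.479) = 0.9860/1.24285 = 0.793336
Compose boost 3: (0.488 + 0.793336)/(1 + 0.488×0.793336) = 1.28134/1.38715 = 0.9237

u ≈ 0.9237c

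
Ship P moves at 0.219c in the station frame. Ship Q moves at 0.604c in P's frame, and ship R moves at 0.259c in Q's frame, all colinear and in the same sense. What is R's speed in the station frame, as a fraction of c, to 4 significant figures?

u ≈ 0.8297c

Compose boost 2: (0.604 + 0.219)/(1 + 0.604×0.219) = 0.8230/1.13228 = 0.726855
Compose boost 3: (0.259 + 0.726855)/(1 + 0.259×0.726855) = 0.985855/1.18826 = 0.8297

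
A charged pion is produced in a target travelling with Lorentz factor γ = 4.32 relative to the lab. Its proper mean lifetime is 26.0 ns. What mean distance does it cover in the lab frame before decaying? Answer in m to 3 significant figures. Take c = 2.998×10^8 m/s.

d ≈ 32.8 m

β = √(1 − 1/γ²) = √(1 − 1/4.32²) = 0.97284
Dilated lifetime: Δt = γτ₀ = 4.32 × 26.0 ns = 112.32 ns
d = vΔt = 0.97284c × 112.32 ns = 2.9166×10^8 m/s × 1.1232×10^-7 s = 32.8 m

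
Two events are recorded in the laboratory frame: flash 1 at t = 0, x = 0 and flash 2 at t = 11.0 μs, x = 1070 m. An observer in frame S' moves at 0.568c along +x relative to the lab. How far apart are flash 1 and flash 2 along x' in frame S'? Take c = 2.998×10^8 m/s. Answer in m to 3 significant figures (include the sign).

Δx' ≈ -976 m

γ = 1/√(1 − 0.568²) = 1.2150
Δx' = γ(Δx − vΔt) = 1.2150 × (1070 m − 0.568×(2.998×10^8 m/s)×11.0×10^-6 s)
= 1.2150 × (-803.15 m) = -976 m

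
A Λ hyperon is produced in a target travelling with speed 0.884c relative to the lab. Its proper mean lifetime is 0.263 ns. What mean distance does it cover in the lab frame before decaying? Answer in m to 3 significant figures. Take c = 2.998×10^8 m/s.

d ≈ 0.149 m

γ = 1/√(1 − 0.884²) = 2.1391
Dilated lifetime: Δt = γτ₀ = 2.1391 × 0.263 ns = 0.56258 ns
d = vΔt = 0.884c × 0.56258 ns = 2.6502×10^8 m/s × 5.6258×10^-10 s = 0.149 m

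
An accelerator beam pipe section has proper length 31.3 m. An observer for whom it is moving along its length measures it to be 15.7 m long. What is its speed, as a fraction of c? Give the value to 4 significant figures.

β ≈ 0.8651

γ = L₀/L = 31.3/15.7 = 1.99363
β = √(1 − 1/γ²) = 0.8651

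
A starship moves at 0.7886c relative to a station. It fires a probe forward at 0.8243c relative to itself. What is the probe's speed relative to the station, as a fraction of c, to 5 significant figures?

Relativistic velocity addition: u = (u' + v)/(1 + u'v/c²)
= (0.8243 + 0.7886)/(1 + 0.8243×0.7886) = 1.6129/1.650043 = 0.97749

u ≈ 0.97749c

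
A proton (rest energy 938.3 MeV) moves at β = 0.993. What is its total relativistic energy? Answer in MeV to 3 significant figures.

E ≈ 7940 MeV

γ = 1/√(1 − 0.993²) = 8.4664
E = γm₀c² = 8.4664 × 938.3 MeV = 7940 MeV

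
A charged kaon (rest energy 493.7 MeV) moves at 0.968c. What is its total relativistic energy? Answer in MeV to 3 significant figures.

γ = 1/√(1 − 0.968²) = 3.9849
E = γm₀c² = 3.9849 × 493.7 MeV = 1970 MeV

E ≈ 1970 MeV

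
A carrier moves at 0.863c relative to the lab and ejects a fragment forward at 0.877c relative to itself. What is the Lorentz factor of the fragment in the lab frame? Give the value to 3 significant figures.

u_lab = (0.877 + 0.863)/(1 + 0.877×0.863) = 1.740/1.75685 = 0.990408
γ = 1/√(1 − 0.990408²) = 7.24

γ ≈ 7.24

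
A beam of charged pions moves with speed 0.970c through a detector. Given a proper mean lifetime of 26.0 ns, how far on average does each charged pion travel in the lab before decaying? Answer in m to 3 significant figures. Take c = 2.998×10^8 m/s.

d ≈ 31.1 m

γ = 1/√(1 − 0.970²) = 4.1135
Dilated lifetime: Δt = γτ₀ = 4.1135 × 26.0 ns = 106.95 ns
d = vΔt = 0.970c × 106.95 ns = 2.9081×10^8 m/s × 1.0695×10^-7 s = 31.1 m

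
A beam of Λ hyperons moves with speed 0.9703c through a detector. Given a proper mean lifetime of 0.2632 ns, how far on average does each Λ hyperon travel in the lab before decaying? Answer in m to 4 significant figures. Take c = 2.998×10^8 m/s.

d ≈ 0.3165 m

γ = 1/√(1 − 0.9703²) = 4.13386
Dilated lifetime: Δt = γτ₀ = 4.13386 × 0.2632 ns = 1.08803 ns
d = vΔt = 0.9703c × 1.08803 ns = 2.90896×10^8 m/s × 1.08803×10^-9 s = 0.3165 m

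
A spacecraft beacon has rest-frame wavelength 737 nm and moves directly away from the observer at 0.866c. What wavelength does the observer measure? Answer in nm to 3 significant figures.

λ_obs ≈ 2750 nm

Relativistic Doppler: λ_obs = λ_src √((1+β)/(1−β))
= 737 × √(1.8660/0.13400) = 737 × 3.7317 = 2750 nm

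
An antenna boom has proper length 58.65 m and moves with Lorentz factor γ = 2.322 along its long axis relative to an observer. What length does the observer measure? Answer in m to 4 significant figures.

L ≈ 25.26 m

γ = 2.322 (given)
Length contraction: L = L₀/γ = 58.65/2.322 = 25.26 m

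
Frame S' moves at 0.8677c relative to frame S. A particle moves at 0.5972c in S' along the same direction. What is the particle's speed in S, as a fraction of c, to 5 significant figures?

u ≈ 0.96490c

Relativistic velocity addition: u = (u' + v)/(1 + u'v/c²)
= (0.5972 + 0.8677)/(1 + 0.5972×0.8677) = 1.4649/1.518190 = 0.96490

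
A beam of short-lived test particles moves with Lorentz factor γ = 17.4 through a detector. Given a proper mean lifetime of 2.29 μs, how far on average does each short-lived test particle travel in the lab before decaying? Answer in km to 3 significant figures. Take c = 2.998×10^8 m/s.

β = √(1 − 1/γ²) = √(1 − 1/17.4²) = 0.99835
Dilated lifetime: Δt = γτ₀ = 17.4 × 2.29 μs = 39.846 μs
d = vΔt = 0.99835c × 39.846 μs = 2.9930×10^8 m/s × 3.9846×10^-5 s = 11.9 km

d ≈ 11.9 km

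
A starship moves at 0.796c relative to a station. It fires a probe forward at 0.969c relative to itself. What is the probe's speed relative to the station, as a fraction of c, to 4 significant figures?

u ≈ 0.9964c

Relativistic velocity addition: u = (u' + v)/(1 + u'v/c²)
= (0.969 + 0.796)/(1 + 0.969×0.796) = 1.765/1.77132 = 0.9964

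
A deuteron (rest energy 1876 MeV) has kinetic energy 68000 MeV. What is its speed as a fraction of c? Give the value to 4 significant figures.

β ≈ 0.9996

γ = 1 + K/(m₀c²) = 1 + 68000/1876 = 37.2473
β = √(1 − 1/γ²) = 0.9996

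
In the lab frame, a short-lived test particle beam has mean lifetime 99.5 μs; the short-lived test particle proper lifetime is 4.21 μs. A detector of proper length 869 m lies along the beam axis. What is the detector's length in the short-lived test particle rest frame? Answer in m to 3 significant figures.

Time dilation ⇒ γ = Δt/τ₀ = 99.5/4.21 = 23.634
Length contraction: L = L₀/γ = 869/23.634 = 36.8 m

L ≈ 36.8 m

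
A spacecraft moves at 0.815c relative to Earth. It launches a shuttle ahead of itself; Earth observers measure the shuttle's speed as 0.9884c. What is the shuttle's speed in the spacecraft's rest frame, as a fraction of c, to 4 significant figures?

u' ≈ 0.8917c

Inverse velocity addition: u' = (u − v)/(1 − uv/c²)
= (0.9884 − 0.815)/(1 − 0.9884×0.815) = 0.1734/0.194454 = 0.8917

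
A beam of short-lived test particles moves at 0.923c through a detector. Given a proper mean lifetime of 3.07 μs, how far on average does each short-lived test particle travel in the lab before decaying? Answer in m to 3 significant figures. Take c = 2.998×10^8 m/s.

γ = 1/√(1 − 0.923²) = 2.5988
Dilated lifetime: Δt = γτ₀ = 2.5988 × 3.07 μs = 7.9782 μs
d = vΔt = 0.923c × 7.9782 μs = 2.7672×10^8 m/s × 7.9782×10^-6 s = 2210 m

d ≈ 2210 m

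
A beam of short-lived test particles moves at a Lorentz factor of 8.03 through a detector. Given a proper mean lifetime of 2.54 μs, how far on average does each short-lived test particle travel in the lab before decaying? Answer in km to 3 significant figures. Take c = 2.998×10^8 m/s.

d ≈ 6.07 km

β = √(1 − 1/γ²) = √(1 − 1/8.03²) = 0.99222
Dilated lifetime: Δt = γτ₀ = 8.03 × 2.54 μs = 20.396 μs
d = vΔt = 0.99222c × 20.396 μs = 2.9747×10^8 m/s × 2.0396×10^-5 s = 6.07 km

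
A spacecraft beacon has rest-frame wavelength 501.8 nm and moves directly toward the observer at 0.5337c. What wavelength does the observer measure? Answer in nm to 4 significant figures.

Relativistic Doppler: λ_obs = λ_src √((1−β)/(1+β))
= 501.8 × √(0.466300/1.53370) = 501.8 × 0.551395 = 276.7 nm

λ_obs ≈ 276.7 nm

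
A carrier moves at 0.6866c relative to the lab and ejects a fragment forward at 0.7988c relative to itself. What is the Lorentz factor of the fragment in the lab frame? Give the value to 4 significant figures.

γ ≈ 3.540

u_lab = (0.7988 + 0.6866)/(1 + 0.7988×0.6866) = 1.4854/1.548456 = 0.9592781
γ = 1/√(1 − 0.9592781²) = 3.540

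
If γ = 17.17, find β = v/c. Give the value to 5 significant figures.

β ≈ 0.99830

β = √(1 − 1/γ²) = √(1 − 1/17.17²) = √(0.9966080) = 0.99830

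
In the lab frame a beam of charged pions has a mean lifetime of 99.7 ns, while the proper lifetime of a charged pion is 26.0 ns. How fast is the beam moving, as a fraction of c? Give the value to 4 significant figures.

γ = Δt/τ₀ = 99.7/26.0 = 3.83462
β = √(1 − 1/γ²) = √(1 − 1/3.83462²) = 0.9654

β ≈ 0.9654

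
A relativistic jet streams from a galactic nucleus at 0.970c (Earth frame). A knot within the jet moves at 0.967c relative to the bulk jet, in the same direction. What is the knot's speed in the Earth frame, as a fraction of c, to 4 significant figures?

u ≈ 0.9995c

Relativistic velocity addition: u = (u' + v)/(1 + u'v/c²)
= (0.967 + 0.970)/(1 + 0.967×0.970) = 1.937/1.93799 = 0.9995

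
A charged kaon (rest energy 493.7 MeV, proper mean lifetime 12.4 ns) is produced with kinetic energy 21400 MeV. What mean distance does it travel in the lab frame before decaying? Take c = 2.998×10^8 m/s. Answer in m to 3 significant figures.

γ = 1 + K/(m₀c²) = 1 + 21400/493.7 = 44.346
β = √(1 − 1/γ²) = 0.99975
Dilated lifetime: γτ₀ = 44.346 × 12.4 ns = 549.89 ns
d = βc·γτ₀ = 0.99975 × (2.998×10^8 m/s) × 5.4989×10^-7 s = 165 m

d ≈ 165 m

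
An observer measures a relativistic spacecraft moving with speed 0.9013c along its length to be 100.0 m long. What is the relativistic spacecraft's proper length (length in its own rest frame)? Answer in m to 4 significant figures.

γ = 1/√(1 − 0.9013²) = 2.30843
L₀ = γL = 2.30843 × 100.0 = 230.8 m

L₀ ≈ 230.8 m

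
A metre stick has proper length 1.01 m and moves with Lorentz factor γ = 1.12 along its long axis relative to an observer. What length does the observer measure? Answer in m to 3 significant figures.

L ≈ 0.902 m

γ = 1.12 (given)
Length contraction: L = L₀/γ = 1.01/1.12 = 0.902 m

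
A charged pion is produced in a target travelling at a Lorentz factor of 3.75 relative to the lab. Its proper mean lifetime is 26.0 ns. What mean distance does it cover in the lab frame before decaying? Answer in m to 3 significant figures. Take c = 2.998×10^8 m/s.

d ≈ 28.2 m

β = √(1 − 1/γ²) = √(1 − 1/3.75²) = 0.96379
Dilated lifetime: Δt = γτ₀ = 3.75 × 26.0 ns = 97.500 ns
d = vΔt = 0.96379c × 97.500 ns = 2.8894×10^8 m/s × 9.7500×10^-8 s = 28.2 m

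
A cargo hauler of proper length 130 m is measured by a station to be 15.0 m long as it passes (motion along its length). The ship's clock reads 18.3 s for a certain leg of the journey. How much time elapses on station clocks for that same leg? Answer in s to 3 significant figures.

Length contraction ⇒ γ = L₀/L = 130/15.0 = 8.6667
Time dilation: Δt = γτ₀ = 8.6667 × 18.3 s = 159 s

Δt ≈ 159 s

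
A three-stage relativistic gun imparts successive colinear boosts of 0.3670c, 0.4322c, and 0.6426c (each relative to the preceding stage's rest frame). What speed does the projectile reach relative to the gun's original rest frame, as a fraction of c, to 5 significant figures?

Compose boost 2: (0.4322 + 0.3670)/(1 + 0.4322×0.3670) = 0.79920/1.158617 = 0.6897877
Compose boost 3: (0.6426 + 0.6897877)/(1 + 0.6426×0.6897877) = 1.332388/1.443258 = 0.92318

u ≈ 0.92318c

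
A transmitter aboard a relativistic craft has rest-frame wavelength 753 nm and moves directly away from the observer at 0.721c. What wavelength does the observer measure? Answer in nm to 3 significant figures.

Relativistic Doppler: λ_obs = λ_src √((1+β)/(1−β))
= 753 × √(1.7210/0.27900) = 753 × 2.4836 = 1870 nm

λ_obs ≈ 1870 nm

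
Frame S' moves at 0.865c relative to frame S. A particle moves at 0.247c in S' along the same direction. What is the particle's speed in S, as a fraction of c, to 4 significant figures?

Relativistic velocity addition: u = (u' + v)/(1 + u'v/c²)
= (0.247 + 0.865)/(1 + 0.247×0.865) = 1.112/1.21365 = 0.9162

u ≈ 0.9162c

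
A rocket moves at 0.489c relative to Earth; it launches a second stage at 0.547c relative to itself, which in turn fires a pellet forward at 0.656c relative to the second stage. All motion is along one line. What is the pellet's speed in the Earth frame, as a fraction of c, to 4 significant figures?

u ≈ 0.9591c

Compose boost 2: (0.547 + 0.489)/(1 + 0.547×0.489) = 1.036/1.26748 = 0.817368
Compose boost 3: (0.656 + 0.817368)/(1 + 0.656×0.817368) = 1.47337/1.53619 = 0.9591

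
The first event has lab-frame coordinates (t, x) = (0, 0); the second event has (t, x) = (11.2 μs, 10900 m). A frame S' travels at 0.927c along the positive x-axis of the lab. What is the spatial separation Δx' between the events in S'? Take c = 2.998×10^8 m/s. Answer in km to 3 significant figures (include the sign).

Δx' ≈ 20.8 km

γ = 1/√(1 − 0.927²) = 2.6662
Δx' = γ(Δx − vΔt) = 2.6662 × (10900 m − 0.927×(2.998×10^8 m/s)×11.2×10^-6 s)
= 2.6662 × (7787.4 m) = 20.8 km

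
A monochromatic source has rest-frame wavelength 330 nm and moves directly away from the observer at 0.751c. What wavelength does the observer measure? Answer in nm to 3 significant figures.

λ_obs ≈ 875 nm

Relativistic Doppler: λ_obs = λ_src √((1+β)/(1−β))
= 330 × √(1.7510/0.24900) = 330 × 2.6518 = 875 nm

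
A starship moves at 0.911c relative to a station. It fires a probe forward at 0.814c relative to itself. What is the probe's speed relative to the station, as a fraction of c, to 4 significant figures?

Relativistic velocity addition: u = (u' + v)/(1 + u'v/c²)
= (0.814 + 0.911)/(1 + 0.814×0.911) = 1.725/1.74155 = 0.9905

u ≈ 0.9905c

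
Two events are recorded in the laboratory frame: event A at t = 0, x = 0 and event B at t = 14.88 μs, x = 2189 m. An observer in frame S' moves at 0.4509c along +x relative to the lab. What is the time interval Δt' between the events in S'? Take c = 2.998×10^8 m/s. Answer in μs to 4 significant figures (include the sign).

Δt' ≈ 12.98 μs

γ = 1/√(1 − 0.4509²) = 1.12035
Δt' = γ(Δt − vΔx/c²) = 1.12035 × (14.88 μs − 0.4509×2189 m / (2.998×10^8 m/s))
= 1.12035 × (11.5877 μs) = 12.98 μs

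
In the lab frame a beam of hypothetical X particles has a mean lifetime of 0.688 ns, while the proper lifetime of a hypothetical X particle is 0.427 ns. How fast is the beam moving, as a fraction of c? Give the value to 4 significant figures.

β ≈ 0.7841

γ = Δt/τ₀ = 0.688/0.427 = 1.61124
β = √(1 − 1/γ²) = √(1 − 1/1.61124²) = 0.7841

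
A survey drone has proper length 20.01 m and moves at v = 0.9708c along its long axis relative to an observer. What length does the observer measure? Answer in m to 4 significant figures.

L ≈ 4.800 m

γ = 1/√(1 − 0.9708²) = 4.16857
Length contraction: L = L₀/γ = 20.01/4.16857 = 4.800 m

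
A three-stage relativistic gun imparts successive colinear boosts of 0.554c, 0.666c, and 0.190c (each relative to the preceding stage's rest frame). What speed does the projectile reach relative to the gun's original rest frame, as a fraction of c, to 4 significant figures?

Compose boost 2: (0.666 + 0.554)/(1 + 0.666×0.554) = 1.220/1.36896 = 0.891185
Compose boost 3: (0.190 + 0.891185)/(1 + 0.190×0.891185) = 1.08118/1.16933 = 0.9246

u ≈ 0.9246c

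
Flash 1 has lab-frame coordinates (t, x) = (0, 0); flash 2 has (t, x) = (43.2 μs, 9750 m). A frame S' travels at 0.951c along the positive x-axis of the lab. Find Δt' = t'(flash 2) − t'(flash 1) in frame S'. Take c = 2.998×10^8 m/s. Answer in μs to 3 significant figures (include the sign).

Δt' ≈ 39.7 μs

γ = 1/√(1 − 0.951²) = 3.2342
Δt' = γ(Δt − vΔx/c²) = 3.2342 × (43.2 μs − 0.951×9750 m / (2.998×10^8 m/s))
= 3.2342 × (12.272 μs) = 39.7 μs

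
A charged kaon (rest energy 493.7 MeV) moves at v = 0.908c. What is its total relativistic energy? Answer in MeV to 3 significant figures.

E ≈ 1180 MeV

γ = 1/√(1 − 0.908²) = 2.3868
E = γm₀c² = 2.3868 × 493.7 MeV = 1180 MeV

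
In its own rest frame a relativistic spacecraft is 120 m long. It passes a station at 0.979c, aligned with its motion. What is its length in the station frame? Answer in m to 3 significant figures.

L ≈ 24.5 m

γ = 1/√(1 − 0.979²) = 4.9053
Length contraction: L = L₀/γ = 120/4.9053 = 24.5 m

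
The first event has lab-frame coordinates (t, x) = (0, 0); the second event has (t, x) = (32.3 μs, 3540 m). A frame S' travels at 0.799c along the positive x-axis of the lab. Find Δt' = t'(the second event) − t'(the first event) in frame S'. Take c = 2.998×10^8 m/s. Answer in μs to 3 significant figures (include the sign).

γ = 1/√(1 − 0.799²) = 1.6630
Δt' = γ(Δt − vΔx/c²) = 1.6630 × (32.3 μs − 0.799×3540 m / (2.998×10^8 m/s))
= 1.6630 × (22.866 μs) = 38.0 μs

Δt' ≈ 38.0 μs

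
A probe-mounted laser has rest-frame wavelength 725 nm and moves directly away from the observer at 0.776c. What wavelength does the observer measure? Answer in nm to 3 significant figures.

λ_obs ≈ 2040 nm

Relativistic Doppler: λ_obs = λ_src √((1+β)/(1−β))
= 725 × √(1.7760/0.22400) = 725 × 2.8158 = 2040 nm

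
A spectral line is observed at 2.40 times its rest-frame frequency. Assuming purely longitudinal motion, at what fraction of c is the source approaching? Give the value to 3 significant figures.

f_obs/f_src = √((1+β)/(1−β)) = 2.40  ⇒  (1+β)/(1−β) = 5.7600
β = |1 − D²|/(1 + D²) = |1 − 5.7600|/(1 + 5.7600) = 0.704

β ≈ 0.704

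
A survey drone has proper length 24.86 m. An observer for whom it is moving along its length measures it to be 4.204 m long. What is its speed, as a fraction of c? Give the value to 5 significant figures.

γ = L₀/L = 24.86/4.204 = 5.913416
β = √(1 − 1/γ²) = 0.98560

β ≈ 0.98560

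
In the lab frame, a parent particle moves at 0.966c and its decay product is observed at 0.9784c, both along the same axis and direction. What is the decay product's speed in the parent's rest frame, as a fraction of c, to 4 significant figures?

u' ≈ 0.2260c

Inverse velocity addition: u' = (u − v)/(1 − uv/c²)
= (0.9784 − 0.966)/(1 − 0.9784×0.966) = 0.01240/0.0548656 = 0.2260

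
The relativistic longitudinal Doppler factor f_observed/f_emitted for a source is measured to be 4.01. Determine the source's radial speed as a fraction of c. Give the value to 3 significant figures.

f_obs/f_src = √((1+β)/(1−β)) = 4.01  ⇒  (1+β)/(1−β) = 16.080
β = |1 − D²|/(1 + D²) = |1 − 16.080|/(1 + 16.080) = 0.883

β ≈ 0.883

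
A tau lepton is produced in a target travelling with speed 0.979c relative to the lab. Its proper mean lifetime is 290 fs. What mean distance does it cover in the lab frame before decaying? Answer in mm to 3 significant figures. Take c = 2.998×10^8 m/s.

γ = 1/√(1 − 0.979²) = 4.9053
Dilated lifetime: Δt = γτ₀ = 4.9053 × 290 fs = 1422.5 fs
d = vΔt = 0.979c × 1422.5 fs = 2.9350×10^8 m/s × 1.4225×10^-12 s = 0.418 mm

d ≈ 0.418 mm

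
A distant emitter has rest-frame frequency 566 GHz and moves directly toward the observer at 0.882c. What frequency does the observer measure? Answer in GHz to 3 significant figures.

f_obs ≈ 2260 GHz

Relativistic Doppler: f_obs = f_src √((1+β)/(1−β))
= 566 × √(1.8820/0.11800) = 566 × 3.9936 = 2260 GHz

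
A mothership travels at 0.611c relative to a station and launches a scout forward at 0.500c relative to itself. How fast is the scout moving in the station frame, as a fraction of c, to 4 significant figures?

u ≈ 0.8510c

Compose boost 2: (0.500 + 0.611)/(1 + 0.500×0.611) = 1.111/1.30550 = 0.8510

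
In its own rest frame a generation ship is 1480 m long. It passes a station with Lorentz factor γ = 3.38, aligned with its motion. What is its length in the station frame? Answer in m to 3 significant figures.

L ≈ 438 m

γ = 3.38 (given)
Length contraction: L = L₀/γ = 1480/3.38 = 438 m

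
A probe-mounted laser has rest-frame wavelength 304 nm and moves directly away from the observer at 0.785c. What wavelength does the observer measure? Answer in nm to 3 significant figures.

Relativistic Doppler: λ_obs = λ_src √((1+β)/(1−β))
= 304 × √(1.7850/0.21500) = 304 × 2.8814 = 876 nm

λ_obs ≈ 876 nm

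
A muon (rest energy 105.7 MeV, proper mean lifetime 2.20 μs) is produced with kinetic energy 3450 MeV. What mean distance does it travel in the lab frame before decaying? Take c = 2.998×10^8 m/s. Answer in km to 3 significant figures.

d ≈ 22.2 km

γ = 1 + K/(m₀c²) = 1 + 3450/105.7 = 33.640
β = √(1 − 1/γ²) = 0.99956
Dilated lifetime: γτ₀ = 33.640 × 2.20 μs = 74.007 μs
d = βc·γτ₀ = 0.99956 × (2.998×10^8 m/s) × 7.4007×10^-5 s = 22.2 km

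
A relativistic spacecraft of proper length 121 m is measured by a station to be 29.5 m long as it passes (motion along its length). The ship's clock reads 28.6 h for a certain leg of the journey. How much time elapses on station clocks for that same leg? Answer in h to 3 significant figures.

Δt ≈ 117 h

Length contraction ⇒ γ = L₀/L = 121/29.5 = 4.1017
Time dilation: Δt = γτ₀ = 4.1017 × 28.6 h = 117 h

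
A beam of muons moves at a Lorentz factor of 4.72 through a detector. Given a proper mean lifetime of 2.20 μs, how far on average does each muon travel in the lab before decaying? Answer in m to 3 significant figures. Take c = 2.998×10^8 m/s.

β = √(1 − 1/γ²) = √(1 − 1/4.72²) = 0.97730
Dilated lifetime: Δt = γτ₀ = 4.72 × 2.20 μs = 10.384 μs
d = vΔt = 0.97730c × 10.384 μs = 2.9299×10^8 m/s × 1.0384×10^-5 s = 3040 m

d ≈ 3040 m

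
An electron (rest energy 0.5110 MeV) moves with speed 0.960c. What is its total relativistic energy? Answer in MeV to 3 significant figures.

E ≈ 1.82 MeV

γ = 1/√(1 − 0.960²) = 3.5714
E = γm₀c² = 3.5714 × 0.5110 MeV = 1.82 MeV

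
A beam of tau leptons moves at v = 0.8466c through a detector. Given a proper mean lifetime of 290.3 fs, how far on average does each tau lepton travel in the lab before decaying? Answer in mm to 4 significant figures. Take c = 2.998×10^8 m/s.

d ≈ 0.1384 mm

γ = 1/√(1 − 0.8466²) = 1.87889
Dilated lifetime: Δt = γτ₀ = 1.87889 × 290.3 fs = 545.441 fs
d = vΔt = 0.8466c × 545.441 fs = 2.53811×10^8 m/s × 5.45441×10^-13 s = 0.1384 mm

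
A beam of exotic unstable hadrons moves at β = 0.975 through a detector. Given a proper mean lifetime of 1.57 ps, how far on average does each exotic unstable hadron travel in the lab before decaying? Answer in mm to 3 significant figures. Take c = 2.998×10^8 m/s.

γ = 1/√(1 − 0.975²) = 4.5004
Dilated lifetime: Δt = γτ₀ = 4.5004 × 1.57 ps = 7.0656 ps
d = vΔt = 0.975c × 7.0656 ps = 2.9230×10^8 m/s × 7.0656×10^-12 s = 2.07 mm

d ≈ 2.07 mm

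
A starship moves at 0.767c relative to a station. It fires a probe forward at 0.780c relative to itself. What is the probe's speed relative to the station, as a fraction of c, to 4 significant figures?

u ≈ 0.9679c

Relativistic velocity addition: u = (u' + v)/(1 + u'v/c²)
= (0.780 + 0.767)/(1 + 0.780×0.767) = 1.547/1.59826 = 0.9679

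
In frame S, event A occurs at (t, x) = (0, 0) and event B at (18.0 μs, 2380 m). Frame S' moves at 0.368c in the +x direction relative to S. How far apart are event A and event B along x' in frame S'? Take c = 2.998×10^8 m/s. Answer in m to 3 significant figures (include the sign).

Δx' ≈ 424 m

γ = 1/√(1 − 0.368²) = 1.0755
Δx' = γ(Δx − vΔt) = 1.0755 × (2380 m − 0.368×(2.998×10^8 m/s)×18.0×10^-6 s)
= 1.0755 × (394.12 m) = 424 m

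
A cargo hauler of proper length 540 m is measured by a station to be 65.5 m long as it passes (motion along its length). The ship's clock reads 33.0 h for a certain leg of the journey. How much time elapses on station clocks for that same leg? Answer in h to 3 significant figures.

Δt ≈ 272 h

Length contraction ⇒ γ = L₀/L = 540/65.5 = 8.2443
Time dilation: Δt = γτ₀ = 8.2443 × 33.0 h = 272 h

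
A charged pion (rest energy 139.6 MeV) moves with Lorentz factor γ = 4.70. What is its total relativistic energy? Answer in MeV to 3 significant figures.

γ = 4.70 (given)
E = γm₀c² = 4.70 × 139.6 MeV = 656 MeV

E ≈ 656 MeV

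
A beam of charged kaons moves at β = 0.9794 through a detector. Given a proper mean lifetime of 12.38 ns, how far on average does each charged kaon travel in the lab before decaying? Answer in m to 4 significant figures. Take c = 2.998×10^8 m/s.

γ = 1/√(1 − 0.9794²) = 4.95222
Dilated lifetime: Δt = γτ₀ = 4.95222 × 12.38 ns = 61.3084 ns
d = vΔt = 0.9794c × 61.3084 ns = 2.93624×10^8 m/s × 6.13084×10^-8 s = 18.00 m

d ≈ 18.00 m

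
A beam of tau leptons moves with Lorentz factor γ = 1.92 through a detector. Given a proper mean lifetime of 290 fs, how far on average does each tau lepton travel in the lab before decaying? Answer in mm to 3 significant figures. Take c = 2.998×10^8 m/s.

β = √(1 − 1/γ²) = √(1 − 1/1.92²) = 0.85366
Dilated lifetime: Δt = γτ₀ = 1.92 × 290 fs = 556.80 fs
d = vΔt = 0.85366c × 556.80 fs = 2.5593×10^8 m/s × 5.5680×10^-13 s = 0.143 mm

d ≈ 0.143 mm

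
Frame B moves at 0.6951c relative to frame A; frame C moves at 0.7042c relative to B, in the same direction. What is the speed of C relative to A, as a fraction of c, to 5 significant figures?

u ≈ 0.93945c

Compose boost 2: (0.7042 + 0.6951)/(1 + 0.7042×0.6951) = 1.3993/1.489489 = 0.93945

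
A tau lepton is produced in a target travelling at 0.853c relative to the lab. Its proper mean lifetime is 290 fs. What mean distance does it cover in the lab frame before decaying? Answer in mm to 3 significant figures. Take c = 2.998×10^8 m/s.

γ = 1/√(1 − 0.853²) = 1.9160
Dilated lifetime: Δt = γτ₀ = 1.9160 × 290 fs = 555.65 fs
d = vΔt = 0.853c × 555.65 fs = 2.5573×10^8 m/s × 5.5565×10^-13 s = 0.142 mm

d ≈ 0.142 mm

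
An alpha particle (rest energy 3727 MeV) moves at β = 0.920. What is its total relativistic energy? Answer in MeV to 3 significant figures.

E ≈ 9510 MeV

γ = 1/√(1 − 0.920²) = 2.5516
E = γm₀c² = 2.5516 × 3727 MeV = 9510 MeV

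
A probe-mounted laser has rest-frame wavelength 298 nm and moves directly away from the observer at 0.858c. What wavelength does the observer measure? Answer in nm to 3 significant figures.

λ_obs ≈ 1080 nm

Relativistic Doppler: λ_obs = λ_src √((1+β)/(1−β))
= 298 × √(1.8580/0.14200) = 298 × 3.6173 = 1080 nm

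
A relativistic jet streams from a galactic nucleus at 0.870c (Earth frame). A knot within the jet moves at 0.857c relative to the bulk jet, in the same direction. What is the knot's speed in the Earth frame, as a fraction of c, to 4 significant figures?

u ≈ 0.9894c

Relativistic velocity addition: u = (u' + v)/(1 + u'v/c²)
= (0.857 + 0.870)/(1 + 0.857×0.870) = 1.727/1.74559 = 0.9894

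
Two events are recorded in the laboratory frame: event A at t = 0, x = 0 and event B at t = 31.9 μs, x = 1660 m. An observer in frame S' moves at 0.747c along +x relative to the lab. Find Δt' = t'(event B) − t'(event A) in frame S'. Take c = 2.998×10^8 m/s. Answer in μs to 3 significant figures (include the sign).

Δt' ≈ 41.8 μs

γ = 1/√(1 − 0.747²) = 1.5042
Δt' = γ(Δt − vΔx/c²) = 1.5042 × (31.9 μs − 0.747×1660 m / (2.998×10^8 m/s))
= 1.5042 × (27.764 μs) = 41.8 μs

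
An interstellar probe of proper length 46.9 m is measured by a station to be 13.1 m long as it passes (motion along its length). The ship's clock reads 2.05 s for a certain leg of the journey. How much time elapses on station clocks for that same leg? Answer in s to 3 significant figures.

Length contraction ⇒ γ = L₀/L = 46.9/13.1 = 3.5802
Time dilation: Δt = γτ₀ = 3.5802 × 2.05 s = 7.34 s

Δt ≈ 7.34 s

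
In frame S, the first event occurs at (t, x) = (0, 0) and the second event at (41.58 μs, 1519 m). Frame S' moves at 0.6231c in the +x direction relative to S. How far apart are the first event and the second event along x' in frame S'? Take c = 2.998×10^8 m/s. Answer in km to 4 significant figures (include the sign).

Δx' ≈ -7.989 km

γ = 1/√(1 − 0.6231²) = 1.27854
Δx' = γ(Δx − vΔt) = 1.27854 × (1519 m − 0.6231×(2.998×10^8 m/s)×41.58×10^-6 s)
= 1.27854 × (-6248.37 m) = -7.989 km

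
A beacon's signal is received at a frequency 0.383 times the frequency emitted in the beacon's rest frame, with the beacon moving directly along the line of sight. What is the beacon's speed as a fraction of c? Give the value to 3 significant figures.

β ≈ 0.744

f_obs/f_src = √((1−β)/(1+β)) = 0.383  ⇒  (1−β)/(1+β) = 0.14669
β = |1 − D²|/(1 + D²) = |1 − 0.14669|/(1 + 0.14669) = 0.744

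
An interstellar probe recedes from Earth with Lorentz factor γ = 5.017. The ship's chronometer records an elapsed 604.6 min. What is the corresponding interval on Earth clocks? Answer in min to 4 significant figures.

γ = 5.017 (given)
Time dilation: Δt = γτ₀ = 5.017 × 604.6 min = 3033 min

Δt ≈ 3033 min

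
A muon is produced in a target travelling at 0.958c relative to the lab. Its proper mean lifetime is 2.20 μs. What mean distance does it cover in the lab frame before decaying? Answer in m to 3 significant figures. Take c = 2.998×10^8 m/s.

γ = 1/√(1 − 0.958²) = 3.4871
Dilated lifetime: Δt = γτ₀ = 3.4871 × 2.20 μs = 7.6717 μs
d = vΔt = 0.958c × 7.6717 μs = 2.8721×10^8 m/s × 7.6717×10^-6 s = 2200 m

d ≈ 2200 m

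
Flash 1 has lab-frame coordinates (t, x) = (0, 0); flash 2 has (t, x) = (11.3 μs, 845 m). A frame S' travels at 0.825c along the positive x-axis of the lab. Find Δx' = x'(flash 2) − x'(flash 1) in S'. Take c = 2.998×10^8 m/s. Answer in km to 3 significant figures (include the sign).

γ = 1/√(1 − 0.825²) = 1.7695
Δx' = γ(Δx − vΔt) = 1.7695 × (845 m − 0.825×(2.998×10^8 m/s)×11.3×10^-6 s)
= 1.7695 × (-1949.9 m) = -3.45 km

Δx' ≈ -3.45 km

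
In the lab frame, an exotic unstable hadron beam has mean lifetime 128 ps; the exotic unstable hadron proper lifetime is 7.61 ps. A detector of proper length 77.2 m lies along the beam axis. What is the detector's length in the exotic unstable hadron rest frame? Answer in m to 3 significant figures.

Time dilation ⇒ γ = Δt/τ₀ = 128/7.61 = 16.820
Length contraction: L = L₀/γ = 77.2/16.820 = 4.59 m

L ≈ 4.59 m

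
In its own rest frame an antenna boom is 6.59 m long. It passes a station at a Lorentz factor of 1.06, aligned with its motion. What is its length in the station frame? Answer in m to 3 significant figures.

γ = 1.06 (given)
Length contraction: L = L₀/γ = 6.59/1.06 = 6.22 m

L ≈ 6.22 m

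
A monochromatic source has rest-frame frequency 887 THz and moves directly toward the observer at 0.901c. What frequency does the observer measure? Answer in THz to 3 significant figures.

f_obs ≈ 3890 THz

Relativistic Doppler: f_obs = f_src √((1+β)/(1−β))
= 887 × √(1.9010/0.099000) = 887 × 4.3820 = 3890 THz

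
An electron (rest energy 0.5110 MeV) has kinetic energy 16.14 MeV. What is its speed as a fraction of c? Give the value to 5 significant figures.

γ = 1 + K/(m₀c²) = 1 + 16.14/0.5110 = 32.58513
β = √(1 − 1/γ²) = 0.99953

β ≈ 0.99953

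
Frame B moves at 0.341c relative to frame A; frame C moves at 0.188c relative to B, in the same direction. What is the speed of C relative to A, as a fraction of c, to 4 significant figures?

Compose boost 2: (0.188 + 0.341)/(1 + 0.188×0.341) = 0.5290/1.06411 = 0.4971

u ≈ 0.4971c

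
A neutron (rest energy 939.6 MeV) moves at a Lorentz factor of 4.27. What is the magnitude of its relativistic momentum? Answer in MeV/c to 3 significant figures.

p ≈ 3900 MeV/c

β = √(1 − 1/γ²) = √(1 − 1/4.27²) = 0.97219
p = γβm₀c = 4.27 × 0.97219 × 939.6 MeV/c = 3900 MeV/c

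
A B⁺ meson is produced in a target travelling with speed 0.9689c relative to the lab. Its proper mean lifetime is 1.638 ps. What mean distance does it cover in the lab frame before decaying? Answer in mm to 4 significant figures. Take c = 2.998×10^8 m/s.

d ≈ 1.923 mm

γ = 1/√(1 − 0.9689²) = 4.04118
Dilated lifetime: Δt = γτ₀ = 4.04118 × 1.638 ps = 6.61945 ps
d = vΔt = 0.9689c × 6.61945 ps = 2.90476×10^8 m/s × 6.61945×10^-12 s = 1.923 mm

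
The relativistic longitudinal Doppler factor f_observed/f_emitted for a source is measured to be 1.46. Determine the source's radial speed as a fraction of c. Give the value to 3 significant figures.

β ≈ 0.361

f_obs/f_src = √((1+β)/(1−β)) = 1.46  ⇒  (1+β)/(1−β) = 2.1316
β = |1 − D²|/(1 + D²) = |1 − 2.1316|/(1 + 2.1316) = 0.361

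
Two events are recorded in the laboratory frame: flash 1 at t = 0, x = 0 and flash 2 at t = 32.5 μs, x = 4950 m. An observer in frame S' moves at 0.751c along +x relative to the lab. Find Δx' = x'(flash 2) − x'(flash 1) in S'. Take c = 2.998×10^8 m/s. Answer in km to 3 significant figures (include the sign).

γ = 1/√(1 − 0.751²) = 1.5145
Δx' = γ(Δx − vΔt) = 1.5145 × (4950 m − 0.751×(2.998×10^8 m/s)×32.5×10^-6 s)
= 1.5145 × (-2367.4 m) = -3.59 km

Δx' ≈ -3.59 km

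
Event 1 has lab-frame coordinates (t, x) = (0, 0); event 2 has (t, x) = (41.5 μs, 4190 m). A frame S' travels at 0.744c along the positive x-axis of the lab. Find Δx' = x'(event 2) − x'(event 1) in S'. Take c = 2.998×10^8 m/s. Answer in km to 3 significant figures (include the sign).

γ = 1/√(1 − 0.744²) = 1.4966
Δx' = γ(Δx − vΔt) = 1.4966 × (4190 m − 0.744×(2.998×10^8 m/s)×41.5×10^-6 s)
= 1.4966 × (-5066.6 m) = -7.58 km

Δx' ≈ -7.58 km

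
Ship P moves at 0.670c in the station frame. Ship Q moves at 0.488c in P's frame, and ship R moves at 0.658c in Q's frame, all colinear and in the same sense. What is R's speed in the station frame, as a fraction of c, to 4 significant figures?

Compose boost 2: (0.488 + 0.670)/(1 + 0.488×0.670) = 1.158/1.32696 = 0.872671
Compose boost 3: (0.658 + 0.872671)/(1 + 0.658×0.872671) = 1.53067/1.57422 = 0.9723

u ≈ 0.9723c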